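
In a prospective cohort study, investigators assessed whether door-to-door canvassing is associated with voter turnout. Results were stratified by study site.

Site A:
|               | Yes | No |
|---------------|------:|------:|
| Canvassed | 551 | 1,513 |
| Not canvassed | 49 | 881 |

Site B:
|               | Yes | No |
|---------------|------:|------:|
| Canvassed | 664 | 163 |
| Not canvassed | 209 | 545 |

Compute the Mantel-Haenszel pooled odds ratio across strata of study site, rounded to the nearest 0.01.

OR_MH = Σ(aᵢdᵢ/nᵢ) / Σ(bᵢcᵢ/nᵢ), where nᵢ is the stratum total.
Stratum 1 (Site A): n = 2994; a·d/n = 551·881/2994 = 162.1346; b·c/n = 1513·49/2994 = 24.7619
Stratum 2 (Site B): n = 1581; a·d/n = 664·545/1581 = 228.8931; b·c/n = 163·209/1581 = 21.5478
OR_MH = (162.1346 + 228.8931) / (24.7619 + 21.5478) = 391.0277 / 46.3096 = 8.44377

8.44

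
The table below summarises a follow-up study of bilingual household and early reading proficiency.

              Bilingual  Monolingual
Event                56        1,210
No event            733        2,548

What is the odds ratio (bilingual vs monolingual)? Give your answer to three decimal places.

Reading the table with exposure as columns: a = 56 (Bilingual, case), b = 733 (Bilingual, non-case), c = 1210 (Monolingual, case), d = 2548.
OR = (a·d)/(b·c) = (56 × 2548) / (733 × 1210) = 142688 / 886930 = 0.16088
Exposure is associated with lower odds of early reading proficiency (OR = 0.16 < 1).

0.161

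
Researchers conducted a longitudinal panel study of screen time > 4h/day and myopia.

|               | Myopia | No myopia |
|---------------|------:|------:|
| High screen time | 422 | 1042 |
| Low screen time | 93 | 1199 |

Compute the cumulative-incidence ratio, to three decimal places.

Cells: a = 422, b = 1042, c = 93, d = 1199.
Risk in exposed = 422/1464 = 0.28825; risk in unexposed = 93/1292 = 0.07198.
RR = 0.28825 / 0.07198 = 4.00452
The risk among the exposed is 4.00 times that among the unexposed.

4.005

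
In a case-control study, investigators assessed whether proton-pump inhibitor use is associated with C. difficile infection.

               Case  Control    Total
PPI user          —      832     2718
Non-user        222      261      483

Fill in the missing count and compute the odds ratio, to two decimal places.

2.67

The missing cell is in the exposed row: 2718 − 832 = 1886.
So a = 1886, b = 832, c = 222, d = 261.
OR = (a·d)/(b·c) = (1886 × 261) / (832 × 222) = 492246 / 184704 = 2.66505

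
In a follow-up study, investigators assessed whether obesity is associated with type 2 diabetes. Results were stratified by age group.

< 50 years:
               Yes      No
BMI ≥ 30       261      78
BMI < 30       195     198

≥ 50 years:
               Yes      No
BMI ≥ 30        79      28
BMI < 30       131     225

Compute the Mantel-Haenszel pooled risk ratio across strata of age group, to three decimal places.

RR_MH = Σ(aᵢ·n₀ᵢ/nᵢ) / Σ(cᵢ·n₁ᵢ/nᵢ), with n₁ᵢ = aᵢ+bᵢ (exposed), n₀ᵢ = cᵢ+dᵢ (unexposed), nᵢ = n₁ᵢ+n₀ᵢ.
Stratum 1 (< 50 years): n₁ = 339, n₀ = 393, n = 732; a·n₀/n = 261·393/732 = 140.1270; c·n₁/n = 195·339/732 = 90.3074
Stratum 2 (≥ 50 years): n₁ = 107, n₀ = 356, n = 463; a·n₀/n = 79·356/463 = 60.7430; c·n₁/n = 131·107/463 = 30.2743
RR_MH = (140.1270 + 60.7430) / (90.3074 + 30.2743) = 200.8700 / 120.5817 = 1.66584

1.666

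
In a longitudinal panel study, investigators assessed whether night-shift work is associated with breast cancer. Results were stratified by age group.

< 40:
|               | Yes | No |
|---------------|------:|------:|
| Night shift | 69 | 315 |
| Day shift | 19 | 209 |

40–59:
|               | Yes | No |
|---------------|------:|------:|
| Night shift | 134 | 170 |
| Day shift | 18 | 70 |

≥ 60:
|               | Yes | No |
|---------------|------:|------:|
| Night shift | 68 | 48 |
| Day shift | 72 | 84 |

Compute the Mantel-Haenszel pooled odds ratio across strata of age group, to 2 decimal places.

OR_MH = Σ(aᵢdᵢ/nᵢ) / Σ(bᵢcᵢ/nᵢ), where nᵢ is the stratum total.
Stratum 1 (< 40): n = 612; a·d/n = 69·209/612 = 23.5637; b·c/n = 315·19/612 = 9.7794
Stratum 2 (40–59): n = 392; a·d/n = 134·70/392 = 23.9286; b·c/n = 170·18/392 = 7.8061
Stratum 3 (≥ 60): n = 272; a·d/n = 68·84/272 = 21.0000; b·c/n = 48·72/272 = 12.7059
OR_MH = (23.5637 + 23.9286 + 21.0000) / (9.7794 + 7.8061 + 12.7059) = 68.4923 / 30.2914 = 2.26111

2.26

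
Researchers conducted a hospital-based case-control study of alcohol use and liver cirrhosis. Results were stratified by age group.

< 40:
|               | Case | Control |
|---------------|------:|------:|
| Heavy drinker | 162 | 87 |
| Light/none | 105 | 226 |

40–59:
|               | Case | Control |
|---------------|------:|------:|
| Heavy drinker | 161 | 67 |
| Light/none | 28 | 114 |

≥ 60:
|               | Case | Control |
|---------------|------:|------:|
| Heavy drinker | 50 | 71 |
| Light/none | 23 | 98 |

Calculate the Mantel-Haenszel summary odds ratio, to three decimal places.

4.824

OR_MH = Σ(aᵢdᵢ/nᵢ) / Σ(bᵢcᵢ/nᵢ), where nᵢ is the stratum total.
Stratum 1 (< 40): n = 580; a·d/n = 162·226/580 = 63.1241; b·c/n = 87·105/580 = 15.7500
Stratum 2 (40–59): n = 370; a·d/n = 161·114/370 = 49.6054; b·c/n = 67·28/370 = 5.0703
Stratum 3 (≥ 60): n = 242; a·d/n = 50·98/242 = 20.2479; b·c/n = 71·23/242 = 6.7479
OR_MH = (63.1241 + 49.6054 + 20.2479) / (15.7500 + 5.0703 + 6.7479) = 132.9775 / 27.5682 = 4.82358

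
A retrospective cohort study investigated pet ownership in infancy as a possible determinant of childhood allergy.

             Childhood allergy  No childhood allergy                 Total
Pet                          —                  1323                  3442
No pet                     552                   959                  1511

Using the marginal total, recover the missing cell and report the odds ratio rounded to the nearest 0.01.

The missing cell is in the exposed row: 3442 − 1323 = 2119.
So a = 2119, b = 1323, c = 552, d = 959.
OR = (a·d)/(b·c) = (2119 × 959) / (1323 × 552) = 2032121 / 730296 = 2.78260

2.78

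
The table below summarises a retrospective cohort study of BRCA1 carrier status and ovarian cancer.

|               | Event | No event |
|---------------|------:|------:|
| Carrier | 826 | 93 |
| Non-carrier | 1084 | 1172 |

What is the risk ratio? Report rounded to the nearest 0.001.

Cells: a = 826, b = 93, c = 1084, d = 1172.
Risk in exposed = 826/919 = 0.89880; risk in unexposed = 1084/2256 = 0.48050.
RR = 0.89880 / 0.48050 = 1.87057
The risk among the exposed is 1.87 times that among the unexposed.

1.871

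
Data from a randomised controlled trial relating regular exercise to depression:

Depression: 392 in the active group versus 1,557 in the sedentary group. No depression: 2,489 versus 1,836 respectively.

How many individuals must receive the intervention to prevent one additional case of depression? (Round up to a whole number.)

4

Risk in treated group = 392/2881 = 0.13606; risk in control = 1557/3393 = 0.45889.
Absolute risk reduction = 0.45889 − 0.13606 = 0.32282
NNT = 1 / ARR = 1 / 0.32282 = 3.098 → round up → 4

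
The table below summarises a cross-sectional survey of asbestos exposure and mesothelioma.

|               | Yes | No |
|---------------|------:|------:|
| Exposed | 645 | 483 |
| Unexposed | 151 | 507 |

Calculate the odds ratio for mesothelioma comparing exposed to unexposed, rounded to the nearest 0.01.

Cells: a = 645, b = 483, c = 151, d = 507.
OR = (a·d)/(b·c) = (645 × 507) / (483 × 151) = 327015 / 72933 = 4.48377
The odds of mesothelioma are about 4.48 times as high in the exposed group.

4.48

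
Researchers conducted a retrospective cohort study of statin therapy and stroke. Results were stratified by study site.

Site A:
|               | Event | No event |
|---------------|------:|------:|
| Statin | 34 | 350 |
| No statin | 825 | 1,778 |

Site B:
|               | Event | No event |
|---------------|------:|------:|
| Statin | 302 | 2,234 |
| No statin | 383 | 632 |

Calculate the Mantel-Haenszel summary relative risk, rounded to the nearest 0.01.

0.31

RR_MH = Σ(aᵢ·n₀ᵢ/nᵢ) / Σ(cᵢ·n₁ᵢ/nᵢ), with n₁ᵢ = aᵢ+bᵢ (exposed), n₀ᵢ = cᵢ+dᵢ (unexposed), nᵢ = n₁ᵢ+n₀ᵢ.
Stratum 1 (Site A): n₁ = 384, n₀ = 2603, n = 2987; a·n₀/n = 34·2603/2987 = 29.6291; c·n₁/n = 825·384/2987 = 106.0596
Stratum 2 (Site B): n₁ = 2536, n₀ = 1015, n = 3551; a·n₀/n = 302·1015/3551 = 86.3222; c·n₁/n = 383·2536/3551 = 273.5252
RR_MH = (29.6291 + 86.3222) / (106.0596 + 273.5252) = 115.9512 / 379.5848 = 0.30547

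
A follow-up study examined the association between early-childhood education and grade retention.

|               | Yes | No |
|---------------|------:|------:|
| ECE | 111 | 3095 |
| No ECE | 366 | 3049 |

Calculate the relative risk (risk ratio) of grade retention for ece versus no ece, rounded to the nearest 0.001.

0.323

Cells: a = 111, b = 3095, c = 366, d = 3049.
Risk in exposed = 111/3206 = 0.03462; risk in unexposed = 366/3415 = 0.10717.
RR = 0.03462 / 0.10717 = 0.32305
The risk is 68% lower among the exposed than among the unexposed.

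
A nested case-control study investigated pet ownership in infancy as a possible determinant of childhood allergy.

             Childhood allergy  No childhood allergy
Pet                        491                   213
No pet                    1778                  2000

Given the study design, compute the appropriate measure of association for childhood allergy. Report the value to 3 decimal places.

2.593

Cells: a = 491, b = 213, c = 1778, d = 2000.
This is a nested case-control study: participants were sampled on outcome status, so risks in the source population cannot be estimated directly — relative risk is not valid here. The odds ratio is the appropriate measure.
OR = (a·d)/(b·c) = (491 × 2000) / (213 × 1778) = 982000 / 378714 = 2.59299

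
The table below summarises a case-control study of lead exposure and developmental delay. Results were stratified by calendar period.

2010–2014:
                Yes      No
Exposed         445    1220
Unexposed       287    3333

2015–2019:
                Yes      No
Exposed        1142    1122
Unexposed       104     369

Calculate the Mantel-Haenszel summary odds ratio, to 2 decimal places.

OR_MH = Σ(aᵢdᵢ/nᵢ) / Σ(bᵢcᵢ/nᵢ), where nᵢ is the stratum total.
Stratum 1 (2010–2014): n = 5285; a·d/n = 445·3333/5285 = 280.6405; b·c/n = 1220·287/5285 = 66.2517
Stratum 2 (2015–2019): n = 2737; a·d/n = 1142·369/2737 = 153.9635; b·c/n = 1122·104/2737 = 42.6335
OR_MH = (280.6405 + 153.9635) / (66.2517 + 42.6335) = 434.6040 / 108.8852 = 3.99140

3.99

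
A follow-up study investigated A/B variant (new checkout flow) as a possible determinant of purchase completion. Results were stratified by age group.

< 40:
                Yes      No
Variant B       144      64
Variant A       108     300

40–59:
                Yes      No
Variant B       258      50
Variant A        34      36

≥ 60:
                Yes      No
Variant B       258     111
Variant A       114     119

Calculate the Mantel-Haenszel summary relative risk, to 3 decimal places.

1.813

RR_MH = Σ(aᵢ·n₀ᵢ/nᵢ) / Σ(cᵢ·n₁ᵢ/nᵢ), with n₁ᵢ = aᵢ+bᵢ (exposed), n₀ᵢ = cᵢ+dᵢ (unexposed), nᵢ = n₁ᵢ+n₀ᵢ.
Stratum 1 (< 40): n₁ = 208, n₀ = 408, n = 616; a·n₀/n = 144·408/616 = 95.3766; c·n₁/n = 108·208/616 = 36.4675
Stratum 2 (40–59): n₁ = 308, n₀ = 70, n = 378; a·n₀/n = 258·70/378 = 47.7778; c·n₁/n = 34·308/378 = 27.7037
Stratum 3 (≥ 60): n₁ = 369, n₀ = 233, n = 602; a·n₀/n = 258·233/602 = 99.8571; c·n₁/n = 114·369/602 = 69.8771
RR_MH = (95.3766 + 47.7778 + 99.8571) / (36.4675 + 27.7037 + 69.8771) = 243.0115 / 134.0483 = 1.81287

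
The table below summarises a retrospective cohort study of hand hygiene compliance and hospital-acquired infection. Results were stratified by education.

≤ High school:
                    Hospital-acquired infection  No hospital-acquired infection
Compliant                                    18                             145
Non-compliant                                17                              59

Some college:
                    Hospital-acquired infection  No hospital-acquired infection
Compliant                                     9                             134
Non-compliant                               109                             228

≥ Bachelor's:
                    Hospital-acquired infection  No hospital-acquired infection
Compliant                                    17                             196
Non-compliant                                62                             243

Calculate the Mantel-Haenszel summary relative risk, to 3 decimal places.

0.317

RR_MH = Σ(aᵢ·n₀ᵢ/nᵢ) / Σ(cᵢ·n₁ᵢ/nᵢ), with n₁ᵢ = aᵢ+bᵢ (exposed), n₀ᵢ = cᵢ+dᵢ (unexposed), nᵢ = n₁ᵢ+n₀ᵢ.
Stratum 1 (≤ High school): n₁ = 163, n₀ = 76, n = 239; a·n₀/n = 18·76/239 = 5.7238; c·n₁/n = 17·163/239 = 11.5941
Stratum 2 (Some college): n₁ = 143, n₀ = 337, n = 480; a·n₀/n = 9·337/480 = 6.3187; c·n₁/n = 109·143/480 = 32.4729
Stratum 3 (≥ Bachelor's): n₁ = 213, n₀ = 305, n = 518; a·n₀/n = 17·305/518 = 10.0097; c·n₁/n = 62·213/518 = 25.4942
RR_MH = (5.7238 + 6.3187 + 10.0097) / (11.5941 + 32.4729 + 25.4942) = 22.0523 / 69.5613 = 0.31702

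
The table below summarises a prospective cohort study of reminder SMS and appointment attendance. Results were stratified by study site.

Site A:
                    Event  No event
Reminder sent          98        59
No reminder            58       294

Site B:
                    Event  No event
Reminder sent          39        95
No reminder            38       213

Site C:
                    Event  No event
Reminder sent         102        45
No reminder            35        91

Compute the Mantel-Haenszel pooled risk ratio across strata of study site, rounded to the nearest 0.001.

RR_MH = Σ(aᵢ·n₀ᵢ/nᵢ) / Σ(cᵢ·n₁ᵢ/nᵢ), with n₁ᵢ = aᵢ+bᵢ (exposed), n₀ᵢ = cᵢ+dᵢ (unexposed), nᵢ = n₁ᵢ+n₀ᵢ.
Stratum 1 (Site A): n₁ = 157, n₀ = 352, n = 509; a·n₀/n = 98·352/509 = 67.7721; c·n₁/n = 58·157/509 = 17.8900
Stratum 2 (Site B): n₁ = 134, n₀ = 251, n = 385; a·n₀/n = 39·251/385 = 25.4260; c·n₁/n = 38·134/385 = 13.2260
Stratum 3 (Site C): n₁ = 147, n₀ = 126, n = 273; a·n₀/n = 102·126/273 = 47.0769; c·n₁/n = 35·147/273 = 18.8462
RR_MH = (67.7721 + 25.4260 + 47.0769) / (17.8900 + 13.2260 + 18.8462) = 140.2750 / 49.9621 = 2.80763

2.808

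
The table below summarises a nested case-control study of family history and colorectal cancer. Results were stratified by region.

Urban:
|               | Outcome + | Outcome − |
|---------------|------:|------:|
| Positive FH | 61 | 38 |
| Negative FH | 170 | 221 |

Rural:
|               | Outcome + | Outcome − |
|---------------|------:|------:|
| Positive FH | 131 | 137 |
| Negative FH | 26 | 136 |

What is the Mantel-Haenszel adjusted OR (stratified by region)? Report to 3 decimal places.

3.212

OR_MH = Σ(aᵢdᵢ/nᵢ) / Σ(bᵢcᵢ/nᵢ), where nᵢ is the stratum total.
Stratum 1 (Urban): n = 490; a·d/n = 61·221/490 = 27.5122; b·c/n = 38·170/490 = 13.1837
Stratum 2 (Rural): n = 430; a·d/n = 131·136/430 = 41.4326; b·c/n = 137·26/430 = 8.2837
OR_MH = (27.5122 + 41.4326) / (13.1837 + 8.2837) = 68.9448 / 21.4674 = 3.21161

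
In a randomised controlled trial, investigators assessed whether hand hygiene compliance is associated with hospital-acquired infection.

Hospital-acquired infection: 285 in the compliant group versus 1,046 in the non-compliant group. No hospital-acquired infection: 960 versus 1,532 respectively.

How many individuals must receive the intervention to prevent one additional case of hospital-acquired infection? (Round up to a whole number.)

6

Risk in treated group = 285/1245 = 0.22892; risk in control = 1046/2578 = 0.40574.
Absolute risk reduction = 0.40574 − 0.22892 = 0.17683
NNT = 1 / ARR = 1 / 0.17683 = 5.655 → round up → 6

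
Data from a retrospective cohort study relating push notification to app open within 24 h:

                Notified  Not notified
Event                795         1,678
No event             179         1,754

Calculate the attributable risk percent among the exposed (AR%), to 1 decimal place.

40.1

Reading the table with exposure as columns: a = 795 (Notified, case), b = 179 (Notified, non-case), c = 1678 (Not notified, case), d = 1754.
Risk in exposed = 795/974 = 0.81622; risk in unexposed = 1678/3432 = 0.48893.
RR = 0.81622/0.48893 = 1.66941
AR% = (RR − 1)/RR × 100 = (1.66941 − 1)/1.66941 × 100 = 40.0987%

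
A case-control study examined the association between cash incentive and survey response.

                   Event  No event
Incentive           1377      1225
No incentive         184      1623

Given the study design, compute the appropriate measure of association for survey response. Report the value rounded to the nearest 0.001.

Cells: a = 1377, b = 1225, c = 184, d = 1623.
This is a case-control study: participants were sampled on outcome status, so risks in the source population cannot be estimated directly — relative risk is not valid here. The odds ratio is the appropriate measure.
OR = (a·d)/(b·c) = (1377 × 1623) / (1225 × 184) = 2234871 / 225400 = 9.91513

9.915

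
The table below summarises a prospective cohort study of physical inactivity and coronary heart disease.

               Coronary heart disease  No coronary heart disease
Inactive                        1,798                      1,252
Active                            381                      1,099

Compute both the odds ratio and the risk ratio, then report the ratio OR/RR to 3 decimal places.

1.809

Cells: a = 1798, b = 1252, c = 381, d = 1099.
OR = (1798·1099)/(1252·381) = 1976002/477012 = 4.14246
Risk in exposed = 1798/3050 = 0.58951; risk in unexposed = 381/1480 = 0.25743; RR = 2.28995
OR/RR = 4.14246 / 2.28995 = 1.80897
The outcome is not rare, so the OR lies further from 1 than the RR.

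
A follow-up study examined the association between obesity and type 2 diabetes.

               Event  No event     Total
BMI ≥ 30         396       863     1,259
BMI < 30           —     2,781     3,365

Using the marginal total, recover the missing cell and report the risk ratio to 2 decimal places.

1.81

The missing cell is in the unexposed row: 3365 − 2781 = 584.
So a = 396, b = 863, c = 584, d = 2781.
RR = [a/(a+b)] / [c/(c+d)] = (396/1259) / (584/3365) = 0.31454/0.17355 = 1.81235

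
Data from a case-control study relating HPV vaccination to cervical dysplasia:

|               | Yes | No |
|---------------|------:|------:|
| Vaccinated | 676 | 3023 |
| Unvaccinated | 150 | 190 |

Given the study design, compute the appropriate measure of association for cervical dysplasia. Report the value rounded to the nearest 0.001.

0.283

Cells: a = 676, b = 3023, c = 150, d = 190.
This is a case-control study: participants were sampled on outcome status, so risks in the source population cannot be estimated directly — relative risk is not valid here. The odds ratio is the appropriate measure.
OR = (a·d)/(b·c) = (676 × 190) / (3023 × 150) = 128440 / 453450 = 0.28325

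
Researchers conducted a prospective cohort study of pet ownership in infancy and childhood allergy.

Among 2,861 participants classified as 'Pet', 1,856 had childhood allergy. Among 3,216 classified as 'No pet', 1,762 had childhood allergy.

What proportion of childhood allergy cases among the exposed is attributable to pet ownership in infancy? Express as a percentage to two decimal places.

From the description: a = 1856, b = 1005, c = 1762, d = 1454.
Risk in exposed = 1856/2861 = 0.64872; risk in unexposed = 1762/3216 = 0.54789.
RR = 0.64872/0.54789 = 1.18405
AR% = (RR − 1)/RR × 100 = (1.18405 − 1)/1.18405 × 100 = 15.5441%

15.54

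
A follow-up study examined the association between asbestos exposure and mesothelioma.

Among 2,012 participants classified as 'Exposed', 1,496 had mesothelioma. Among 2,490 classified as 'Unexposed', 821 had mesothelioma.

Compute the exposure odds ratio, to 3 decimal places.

5.894

From the description: a = 1496, b = 516, c = 821, d = 1669.
OR = (a·d)/(b·c) = (1496 × 1669) / (516 × 821) = 2496824 / 423636 = 5.89380
The odds of mesothelioma are about 5.89 times as high in the exposed group.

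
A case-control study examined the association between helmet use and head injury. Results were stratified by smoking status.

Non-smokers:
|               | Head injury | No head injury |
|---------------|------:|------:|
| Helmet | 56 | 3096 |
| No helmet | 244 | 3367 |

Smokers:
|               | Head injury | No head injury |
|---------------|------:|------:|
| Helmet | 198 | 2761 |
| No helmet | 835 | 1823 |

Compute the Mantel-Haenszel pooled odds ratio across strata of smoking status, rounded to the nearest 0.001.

OR_MH = Σ(aᵢdᵢ/nᵢ) / Σ(bᵢcᵢ/nᵢ), where nᵢ is the stratum total.
Stratum 1 (Non-smokers): n = 6763; a·d/n = 56·3367/6763 = 27.8799; b·c/n = 3096·244/6763 = 111.6995
Stratum 2 (Smokers): n = 5617; a·d/n = 198·1823/5617 = 64.2610; b·c/n = 2761·835/5617 = 410.4388
OR_MH = (27.8799 + 64.2610) / (111.6995 + 410.4388) = 92.1409 / 522.1384 = 0.17647

0.176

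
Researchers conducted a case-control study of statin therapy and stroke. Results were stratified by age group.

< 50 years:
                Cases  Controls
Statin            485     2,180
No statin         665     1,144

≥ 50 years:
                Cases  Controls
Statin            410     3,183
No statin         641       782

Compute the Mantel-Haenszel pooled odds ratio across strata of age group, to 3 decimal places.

0.257

OR_MH = Σ(aᵢdᵢ/nᵢ) / Σ(bᵢcᵢ/nᵢ), where nᵢ is the stratum total.
Stratum 1 (< 50 years): n = 4474; a·d/n = 485·1144/4474 = 124.0143; b·c/n = 2180·665/4474 = 324.0277
Stratum 2 (≥ 50 years): n = 5016; a·d/n = 410·782/5016 = 63.9195; b·c/n = 3183·641/5016 = 406.7590
OR_MH = (124.0143 + 63.9195) / (324.0277 + 406.7590) = 187.9338 / 730.7867 = 0.25717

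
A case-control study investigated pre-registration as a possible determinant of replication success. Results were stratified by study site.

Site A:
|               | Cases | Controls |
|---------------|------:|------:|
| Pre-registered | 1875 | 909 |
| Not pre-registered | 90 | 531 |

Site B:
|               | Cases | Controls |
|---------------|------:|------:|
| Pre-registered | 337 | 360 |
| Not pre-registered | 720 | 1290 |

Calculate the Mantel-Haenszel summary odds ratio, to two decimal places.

OR_MH = Σ(aᵢdᵢ/nᵢ) / Σ(bᵢcᵢ/nᵢ), where nᵢ is the stratum total.
Stratum 1 (Site A): n = 3405; a·d/n = 1875·531/3405 = 292.4009; b·c/n = 909·90/3405 = 24.0264
Stratum 2 (Site B): n = 2707; a·d/n = 337·1290/2707 = 160.5948; b·c/n = 360·720/2707 = 95.7518
OR_MH = (292.4009 + 160.5948) / (24.0264 + 95.7518) = 452.9956 / 119.7782 = 3.78195

3.78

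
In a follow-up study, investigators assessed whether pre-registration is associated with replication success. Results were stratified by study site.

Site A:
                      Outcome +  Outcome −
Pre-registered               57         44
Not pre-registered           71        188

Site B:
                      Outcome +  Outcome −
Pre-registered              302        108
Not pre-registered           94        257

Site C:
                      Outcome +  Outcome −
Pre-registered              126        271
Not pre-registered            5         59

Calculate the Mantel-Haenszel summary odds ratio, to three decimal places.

5.925

OR_MH = Σ(aᵢdᵢ/nᵢ) / Σ(bᵢcᵢ/nᵢ), where nᵢ is the stratum total.
Stratum 1 (Site A): n = 360; a·d/n = 57·188/360 = 29.7667; b·c/n = 44·71/360 = 8.6778
Stratum 2 (Site B): n = 761; a·d/n = 302·257/761 = 101.9895; b·c/n = 108·94/761 = 13.3403
Stratum 3 (Site C): n = 461; a·d/n = 126·59/461 = 16.1258; b·c/n = 271·5/461 = 2.9393
OR_MH = (29.7667 + 101.9895 + 16.1258) / (8.6778 + 13.3403 + 2.9393) = 147.8820 / 24.9574 = 5.92538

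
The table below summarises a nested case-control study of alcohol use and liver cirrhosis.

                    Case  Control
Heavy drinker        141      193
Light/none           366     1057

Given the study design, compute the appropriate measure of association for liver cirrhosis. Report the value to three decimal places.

2.110

Cells: a = 141, b = 193, c = 366, d = 1057.
This is a nested case-control study: participants were sampled on outcome status, so risks in the source population cannot be estimated directly — relative risk is not valid here. The odds ratio is the appropriate measure.
OR = (a·d)/(b·c) = (141 × 1057) / (193 × 366) = 149037 / 70638 = 2.10987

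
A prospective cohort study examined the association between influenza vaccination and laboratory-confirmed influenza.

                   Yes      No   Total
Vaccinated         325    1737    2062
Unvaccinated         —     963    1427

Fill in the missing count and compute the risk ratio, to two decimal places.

0.48

The missing cell is in the unexposed row: 1427 − 963 = 464.
So a = 325, b = 1737, c = 464, d = 963.
RR = [a/(a+b)] / [c/(c+d)] = (325/2062) / (464/1427) = 0.15761/0.32516 = 0.48473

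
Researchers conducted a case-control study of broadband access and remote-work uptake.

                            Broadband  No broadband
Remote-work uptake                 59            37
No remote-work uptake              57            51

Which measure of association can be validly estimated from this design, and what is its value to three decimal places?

1.427

Reading the table with exposure as columns: a = 59 (Broadband, case), b = 57 (Broadband, non-case), c = 37 (No broadband, case), d = 51.
This is a case-control study: participants were sampled on outcome status, so risks in the source population cannot be estimated directly — relative risk is not valid here. The odds ratio is the appropriate measure.
OR = (a·d)/(b·c) = (59 × 51) / (57 × 37) = 3009 / 2109 = 1.42674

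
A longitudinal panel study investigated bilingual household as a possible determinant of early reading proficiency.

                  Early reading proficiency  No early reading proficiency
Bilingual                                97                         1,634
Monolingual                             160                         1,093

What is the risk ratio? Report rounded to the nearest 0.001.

0.439

Cells: a = 97, b = 1634, c = 160, d = 1093.
Risk in exposed = 97/1731 = 0.05604; risk in unexposed = 160/1253 = 0.12769.
RR = 0.05604 / 0.12769 = 0.43884
The risk is 56% lower among the exposed than among the unexposed.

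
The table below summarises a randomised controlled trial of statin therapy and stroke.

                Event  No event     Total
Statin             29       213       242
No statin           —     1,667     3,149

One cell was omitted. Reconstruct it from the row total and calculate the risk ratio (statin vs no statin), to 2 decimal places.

The missing cell is in the unexposed row: 3149 − 1667 = 1482.
So a = 29, b = 213, c = 1482, d = 1667.
RR = [a/(a+b)] / [c/(c+d)] = (29/242) / (1482/3149) = 0.11983/0.47063 = 0.25463

0.25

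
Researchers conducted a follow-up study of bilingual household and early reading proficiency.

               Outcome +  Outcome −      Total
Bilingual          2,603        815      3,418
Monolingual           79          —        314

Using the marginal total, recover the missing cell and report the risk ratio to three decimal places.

The missing cell is in the unexposed row: 314 − 79 = 235.
So a = 2603, b = 815, c = 79, d = 235.
RR = [a/(a+b)] / [c/(c+d)] = (2603/3418) / (79/314) = 0.76156/0.25159 = 3.02695

3.027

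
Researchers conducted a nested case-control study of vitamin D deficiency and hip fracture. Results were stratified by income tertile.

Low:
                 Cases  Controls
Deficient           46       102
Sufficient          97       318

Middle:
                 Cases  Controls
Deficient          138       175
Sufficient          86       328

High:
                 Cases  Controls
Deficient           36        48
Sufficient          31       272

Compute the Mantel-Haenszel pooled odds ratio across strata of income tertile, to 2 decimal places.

OR_MH = Σ(aᵢdᵢ/nᵢ) / Σ(bᵢcᵢ/nᵢ), where nᵢ is the stratum total.
Stratum 1 (Low): n = 563; a·d/n = 46·318/563 = 25.9822; b·c/n = 102·97/563 = 17.5737
Stratum 2 (Middle): n = 727; a·d/n = 138·328/727 = 62.2613; b·c/n = 175·86/727 = 20.7015
Stratum 3 (High): n = 387; a·d/n = 36·272/387 = 25.3023; b·c/n = 48·31/387 = 3.8450
OR_MH = (25.9822 + 62.2613 + 25.3023) / (17.5737 + 20.7015 + 3.8450) = 113.5459 / 42.1202 = 2.69576

2.70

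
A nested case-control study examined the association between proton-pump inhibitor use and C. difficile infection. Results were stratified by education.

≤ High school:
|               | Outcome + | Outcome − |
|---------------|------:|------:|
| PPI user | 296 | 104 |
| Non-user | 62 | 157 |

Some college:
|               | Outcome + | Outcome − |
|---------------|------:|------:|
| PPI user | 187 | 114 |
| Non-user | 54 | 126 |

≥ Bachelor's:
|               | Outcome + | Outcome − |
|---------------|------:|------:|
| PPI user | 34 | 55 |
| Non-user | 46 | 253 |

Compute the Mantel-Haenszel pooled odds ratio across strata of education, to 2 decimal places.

4.92

OR_MH = Σ(aᵢdᵢ/nᵢ) / Σ(bᵢcᵢ/nᵢ), where nᵢ is the stratum total.
Stratum 1 (≤ High school): n = 619; a·d/n = 296·157/619 = 75.0759; b·c/n = 104·62/619 = 10.4168
Stratum 2 (Some college): n = 481; a·d/n = 187·126/481 = 48.9854; b·c/n = 114·54/481 = 12.7983
Stratum 3 (≥ Bachelor's): n = 388; a·d/n = 34·253/388 = 22.1701; b·c/n = 55·46/388 = 6.5206
OR_MH = (75.0759 + 48.9854 + 22.1701) / (10.4168 + 12.7983 + 6.5206) = 146.2315 / 29.7358 = 4.91770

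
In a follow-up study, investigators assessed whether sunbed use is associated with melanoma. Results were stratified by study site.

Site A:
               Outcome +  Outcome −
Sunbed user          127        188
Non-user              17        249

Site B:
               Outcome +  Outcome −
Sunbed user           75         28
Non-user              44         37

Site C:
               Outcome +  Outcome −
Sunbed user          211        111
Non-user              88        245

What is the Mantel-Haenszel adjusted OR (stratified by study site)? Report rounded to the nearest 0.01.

OR_MH = Σ(aᵢdᵢ/nᵢ) / Σ(bᵢcᵢ/nᵢ), where nᵢ is the stratum total.
Stratum 1 (Site A): n = 581; a·d/n = 127·249/581 = 54.4286; b·c/n = 188·17/581 = 5.5009
Stratum 2 (Site B): n = 184; a·d/n = 75·37/184 = 15.0815; b·c/n = 28·44/184 = 6.6957
Stratum 3 (Site C): n = 655; a·d/n = 211·245/655 = 78.9237; b·c/n = 111·88/655 = 14.9130
OR_MH = (54.4286 + 15.0815 + 78.9237) / (5.5009 + 6.6957 + 14.9130) = 148.4338 / 27.1095 = 5.47534

5.48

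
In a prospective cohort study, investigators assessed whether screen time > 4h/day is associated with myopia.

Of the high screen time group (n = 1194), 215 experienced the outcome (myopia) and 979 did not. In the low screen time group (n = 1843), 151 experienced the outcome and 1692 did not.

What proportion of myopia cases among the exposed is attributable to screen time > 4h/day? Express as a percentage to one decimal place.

From the description: a = 215, b = 979, c = 151, d = 1692.
Risk in exposed = 215/1194 = 0.18007; risk in unexposed = 151/1843 = 0.08193.
RR = 0.18007/0.08193 = 2.19777
AR% = (RR − 1)/RR × 100 = (2.19777 − 1)/2.19777 × 100 = 54.4994%

54.5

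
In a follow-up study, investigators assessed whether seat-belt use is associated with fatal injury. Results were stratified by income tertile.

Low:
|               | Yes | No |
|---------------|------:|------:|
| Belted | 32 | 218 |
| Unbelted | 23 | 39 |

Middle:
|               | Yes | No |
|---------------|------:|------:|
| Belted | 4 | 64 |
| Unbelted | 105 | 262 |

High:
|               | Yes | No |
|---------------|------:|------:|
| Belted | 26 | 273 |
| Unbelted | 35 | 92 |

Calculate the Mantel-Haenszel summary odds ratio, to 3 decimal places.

OR_MH = Σ(aᵢdᵢ/nᵢ) / Σ(bᵢcᵢ/nᵢ), where nᵢ is the stratum total.
Stratum 1 (Low): n = 312; a·d/n = 32·39/312 = 4.0000; b·c/n = 218·23/312 = 16.0705
Stratum 2 (Middle): n = 435; a·d/n = 4·262/435 = 2.4092; b·c/n = 64·105/435 = 15.4483
Stratum 3 (High): n = 426; a·d/n = 26·92/426 = 5.6150; b·c/n = 273·35/426 = 22.4296
OR_MH = (4.0000 + 2.4092 + 5.6150) / (16.0705 + 15.4483 + 22.4296) = 12.0242 / 53.9484 = 0.22288

0.223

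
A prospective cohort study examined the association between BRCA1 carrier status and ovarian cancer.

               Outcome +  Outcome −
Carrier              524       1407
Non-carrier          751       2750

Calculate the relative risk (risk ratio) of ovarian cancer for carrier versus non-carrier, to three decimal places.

Cells: a = 524, b = 1407, c = 751, d = 2750.
Risk in exposed = 524/1931 = 0.27136; risk in unexposed = 751/3501 = 0.21451.
RR = 0.27136 / 0.21451 = 1.26503
The risk among the exposed is 1.27 times that among the unexposed.

1.265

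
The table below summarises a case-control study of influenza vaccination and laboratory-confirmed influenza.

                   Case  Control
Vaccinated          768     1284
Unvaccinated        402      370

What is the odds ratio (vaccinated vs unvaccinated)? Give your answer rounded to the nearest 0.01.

0.55

Cells: a = 768, b = 1284, c = 402, d = 370.
OR = (a·d)/(b·c) = (768 × 370) / (1284 × 402) = 284160 / 516168 = 0.55052
Exposure is associated with lower odds of laboratory-confirmed influenza (OR = 0.55 < 1).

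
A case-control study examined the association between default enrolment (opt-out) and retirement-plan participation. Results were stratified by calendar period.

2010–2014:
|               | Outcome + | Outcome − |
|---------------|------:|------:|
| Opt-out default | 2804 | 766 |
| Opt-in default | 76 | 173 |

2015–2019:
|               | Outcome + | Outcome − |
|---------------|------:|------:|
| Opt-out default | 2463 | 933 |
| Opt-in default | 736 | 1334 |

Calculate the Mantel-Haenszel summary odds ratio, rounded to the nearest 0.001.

5.169

OR_MH = Σ(aᵢdᵢ/nᵢ) / Σ(bᵢcᵢ/nᵢ), where nᵢ is the stratum total.
Stratum 1 (2010–2014): n = 3819; a·d/n = 2804·173/3819 = 127.0207; b·c/n = 766·76/3819 = 15.2438
Stratum 2 (2015–2019): n = 5466; a·d/n = 2463·1334/5466 = 601.1054; b·c/n = 933·736/5466 = 125.6290
OR_MH = (127.0207 + 601.1054) / (15.2438 + 125.6290) = 728.1261 / 140.8728 = 5.16868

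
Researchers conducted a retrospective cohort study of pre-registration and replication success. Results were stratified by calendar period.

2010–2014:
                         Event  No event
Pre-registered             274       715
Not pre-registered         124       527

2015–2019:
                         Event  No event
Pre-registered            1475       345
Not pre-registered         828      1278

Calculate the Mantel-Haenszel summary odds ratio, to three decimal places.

OR_MH = Σ(aᵢdᵢ/nᵢ) / Σ(bᵢcᵢ/nᵢ), where nᵢ is the stratum total.
Stratum 1 (2010–2014): n = 1640; a·d/n = 274·527/1640 = 88.0476; b·c/n = 715·124/1640 = 54.0610
Stratum 2 (2015–2019): n = 3926; a·d/n = 1475·1278/3926 = 480.1452; b·c/n = 345·828/3926 = 72.7611
OR_MH = (88.0476 + 480.1452) / (54.0610 + 72.7611) = 568.1927 / 126.8221 = 4.48024

4.480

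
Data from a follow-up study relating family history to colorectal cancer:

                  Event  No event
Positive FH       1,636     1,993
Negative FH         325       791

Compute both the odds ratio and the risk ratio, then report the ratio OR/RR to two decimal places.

1.29

Cells: a = 1636, b = 1993, c = 325, d = 791.
OR = (1636·791)/(1993·325) = 1294076/647725 = 1.99788
Risk in exposed = 1636/3629 = 0.45081; risk in unexposed = 325/1116 = 0.29122; RR = 1.54802
OR/RR = 1.99788 / 1.54802 = 1.29060
The outcome is not rare, so the OR lies further from 1 than the RR.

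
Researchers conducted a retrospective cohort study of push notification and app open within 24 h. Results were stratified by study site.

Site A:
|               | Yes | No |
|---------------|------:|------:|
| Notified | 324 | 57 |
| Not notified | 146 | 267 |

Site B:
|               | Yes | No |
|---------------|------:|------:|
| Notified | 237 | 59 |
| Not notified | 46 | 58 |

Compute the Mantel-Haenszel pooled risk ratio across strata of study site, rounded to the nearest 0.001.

2.211

RR_MH = Σ(aᵢ·n₀ᵢ/nᵢ) / Σ(cᵢ·n₁ᵢ/nᵢ), with n₁ᵢ = aᵢ+bᵢ (exposed), n₀ᵢ = cᵢ+dᵢ (unexposed), nᵢ = n₁ᵢ+n₀ᵢ.
Stratum 1 (Site A): n₁ = 381, n₀ = 413, n = 794; a·n₀/n = 324·413/794 = 168.5290; c·n₁/n = 146·381/794 = 70.0579
Stratum 2 (Site B): n₁ = 296, n₀ = 104, n = 400; a·n₀/n = 237·104/400 = 61.6200; c·n₁/n = 46·296/400 = 34.0400
RR_MH = (168.5290 + 61.6200) / (70.0579 + 34.0400) = 230.1490 / 104.0979 = 2.21089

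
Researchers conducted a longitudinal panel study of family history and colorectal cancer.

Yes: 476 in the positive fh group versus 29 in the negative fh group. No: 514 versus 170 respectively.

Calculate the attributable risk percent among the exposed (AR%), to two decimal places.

From the description: a = 476, b = 514, c = 29, d = 170.
Risk in exposed = 476/990 = 0.48081; risk in unexposed = 29/199 = 0.14573.
RR = 0.48081/0.14573 = 3.29934
AR% = (RR − 1)/RR × 100 = (3.29934 − 1)/3.29934 × 100 = 69.6909%

69.69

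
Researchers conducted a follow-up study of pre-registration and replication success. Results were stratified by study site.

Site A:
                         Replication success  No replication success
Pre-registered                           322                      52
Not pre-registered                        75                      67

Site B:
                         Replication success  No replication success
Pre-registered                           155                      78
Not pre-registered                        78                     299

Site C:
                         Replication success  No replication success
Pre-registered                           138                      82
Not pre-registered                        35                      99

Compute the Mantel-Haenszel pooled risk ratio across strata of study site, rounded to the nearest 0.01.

RR_MH = Σ(aᵢ·n₀ᵢ/nᵢ) / Σ(cᵢ·n₁ᵢ/nᵢ), with n₁ᵢ = aᵢ+bᵢ (exposed), n₀ᵢ = cᵢ+dᵢ (unexposed), nᵢ = n₁ᵢ+n₀ᵢ.
Stratum 1 (Site A): n₁ = 374, n₀ = 142, n = 516; a·n₀/n = 322·142/516 = 88.6124; c·n₁/n = 75·374/516 = 54.3605
Stratum 2 (Site B): n₁ = 233, n₀ = 377, n = 610; a·n₀/n = 155·377/610 = 95.7951; c·n₁/n = 78·233/610 = 29.7934
Stratum 3 (Site C): n₁ = 220, n₀ = 134, n = 354; a·n₀/n = 138·134/354 = 52.2373; c·n₁/n = 35·220/354 = 21.7514
RR_MH = (88.6124 + 95.7951 + 52.2373) / (54.3605 + 29.7934 + 21.7514) = 236.6448 / 105.9053 = 2.23449

2.23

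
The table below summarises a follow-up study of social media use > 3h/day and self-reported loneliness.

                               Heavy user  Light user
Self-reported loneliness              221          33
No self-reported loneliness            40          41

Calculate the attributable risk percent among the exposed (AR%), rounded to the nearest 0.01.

Reading the table with exposure as columns: a = 221 (Heavy user, case), b = 40 (Heavy user, non-case), c = 33 (Light user, case), d = 41.
Risk in exposed = 221/261 = 0.84674; risk in unexposed = 33/74 = 0.44595.
RR = 0.84674/0.44595 = 1.89876
AR% = (RR − 1)/RR × 100 = (1.89876 − 1)/1.89876 × 100 = 47.3340%

47.33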